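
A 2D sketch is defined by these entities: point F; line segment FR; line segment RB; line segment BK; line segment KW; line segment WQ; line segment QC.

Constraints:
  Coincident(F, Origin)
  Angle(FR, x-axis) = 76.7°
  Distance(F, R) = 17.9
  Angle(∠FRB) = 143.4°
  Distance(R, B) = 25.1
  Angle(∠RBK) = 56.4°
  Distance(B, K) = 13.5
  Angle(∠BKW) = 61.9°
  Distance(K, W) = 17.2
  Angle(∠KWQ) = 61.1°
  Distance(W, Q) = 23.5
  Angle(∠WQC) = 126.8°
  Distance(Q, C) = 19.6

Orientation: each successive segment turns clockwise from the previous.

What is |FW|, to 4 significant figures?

27.95

F is at the origin; FR runs at 76.7° with length 17.9, so R = (4.118, 17.42). ∠FRB = 143.4° gives RB at 40.10° from the x-axis; with |RB| = 25.1, B = (23.32, 33.59). ∠RBK = 56.4° gives BK at -83.50° from the x-axis; with |BK| = 13.5, K = (24.85, 20.17). ∠BKW = 61.9° gives KW at 158.4° from the x-axis; with |KW| = 17.2, W = (8.854, 26.51). Then |FW| = |W − F| = 27.95.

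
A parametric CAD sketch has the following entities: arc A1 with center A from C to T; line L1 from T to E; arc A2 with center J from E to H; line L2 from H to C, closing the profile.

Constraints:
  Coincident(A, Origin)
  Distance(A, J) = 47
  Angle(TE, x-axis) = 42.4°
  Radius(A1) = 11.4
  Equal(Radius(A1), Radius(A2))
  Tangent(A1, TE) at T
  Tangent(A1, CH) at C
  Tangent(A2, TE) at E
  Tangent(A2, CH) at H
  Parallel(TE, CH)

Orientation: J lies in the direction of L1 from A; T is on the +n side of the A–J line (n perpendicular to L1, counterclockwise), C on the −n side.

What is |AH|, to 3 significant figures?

48.4

Tangency of A1 to both parallel lines with radius 11.4 puts T and C at A ± 11.4·n: T = (-7.69, 8.42), C = (7.69, -8.42). Equal radii place E and H the same way about J: E = J + 11.4·n = (27.0, 40.1), H = J − 11.4·n = (42.4, 23.3). Then |AH| = |H − A| = 48.4.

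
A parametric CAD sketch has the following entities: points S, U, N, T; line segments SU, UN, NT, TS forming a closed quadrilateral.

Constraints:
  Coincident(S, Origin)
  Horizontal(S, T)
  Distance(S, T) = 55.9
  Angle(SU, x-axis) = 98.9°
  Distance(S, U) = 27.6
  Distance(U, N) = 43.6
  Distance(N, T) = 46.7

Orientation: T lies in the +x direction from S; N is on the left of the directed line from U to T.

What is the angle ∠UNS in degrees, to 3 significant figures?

28.8°

S is at the origin; S and T share the same y with |ST| = 55.9 and T in +x, so T = (55.9, 0). SU runs at 98.9° with |SU| = 27.6, so U = (-4.27, 27.3). N is determined by |UN| = 43.6 and |NT| = 46.7 together: it lies at the intersection of circle(U, 43.6) and circle(T, 46.7). With |UT| = 66.1, the foot of the radical line on UT is 30.9 from U and the perpendicular offset is √(43.6² − 30.9²) = 30.7. Taking the left-of-UT solution: N = (36.6, 42.5).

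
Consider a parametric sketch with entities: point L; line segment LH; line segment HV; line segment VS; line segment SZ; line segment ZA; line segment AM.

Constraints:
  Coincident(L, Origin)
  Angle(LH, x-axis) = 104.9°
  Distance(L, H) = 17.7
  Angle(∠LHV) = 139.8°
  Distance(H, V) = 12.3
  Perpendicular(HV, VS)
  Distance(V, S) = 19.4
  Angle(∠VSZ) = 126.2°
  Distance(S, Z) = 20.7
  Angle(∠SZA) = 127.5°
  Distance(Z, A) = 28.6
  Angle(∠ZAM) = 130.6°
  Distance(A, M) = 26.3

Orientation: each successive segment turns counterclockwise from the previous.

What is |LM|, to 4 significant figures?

31.45

L is at the origin; LH runs at 104.9° with length 17.7, so H = (-4.551, 17.10). ∠LHV = 139.8° gives HV at 145.1° from the x-axis; with |HV| = 12.3, V = (-14.64, 24.14). HV ⟂ VS, so VS runs at -124.9°; with |VS| = 19.4, S = (-25.74, 8.231). ∠VSZ = 126.2° gives SZ at -71.10° from the x-axis; with |SZ| = 20.7, Z = (-19.03, -11.35). ∠SZA = 127.5° gives ZA at -18.60° from the x-axis; with |ZA| = 28.6, A = (8.073, -20.47). ∠ZAM = 130.6° gives AM at 30.80° from the x-axis; with |AM| = 26.3, M = (30.66, -7.008). Then |LM| = |M − L| = 31.45.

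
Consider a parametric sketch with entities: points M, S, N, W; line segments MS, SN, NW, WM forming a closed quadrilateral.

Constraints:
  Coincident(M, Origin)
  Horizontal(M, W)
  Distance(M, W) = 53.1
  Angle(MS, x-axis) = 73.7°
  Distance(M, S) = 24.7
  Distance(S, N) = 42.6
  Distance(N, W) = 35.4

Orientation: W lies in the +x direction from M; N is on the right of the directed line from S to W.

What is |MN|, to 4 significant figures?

27.09

Checks: |SN| = 42.60 ✓; |NW| = 35.40 ✓.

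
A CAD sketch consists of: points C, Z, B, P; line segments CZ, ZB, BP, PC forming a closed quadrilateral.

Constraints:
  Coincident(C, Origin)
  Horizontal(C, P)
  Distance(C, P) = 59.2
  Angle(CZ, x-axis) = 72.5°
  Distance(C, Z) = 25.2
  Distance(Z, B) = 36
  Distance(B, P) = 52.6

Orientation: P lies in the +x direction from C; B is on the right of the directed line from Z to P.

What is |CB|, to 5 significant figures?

14.381

Checks: |ZB| = 36.00 ✓; |BP| = 52.60 ✓.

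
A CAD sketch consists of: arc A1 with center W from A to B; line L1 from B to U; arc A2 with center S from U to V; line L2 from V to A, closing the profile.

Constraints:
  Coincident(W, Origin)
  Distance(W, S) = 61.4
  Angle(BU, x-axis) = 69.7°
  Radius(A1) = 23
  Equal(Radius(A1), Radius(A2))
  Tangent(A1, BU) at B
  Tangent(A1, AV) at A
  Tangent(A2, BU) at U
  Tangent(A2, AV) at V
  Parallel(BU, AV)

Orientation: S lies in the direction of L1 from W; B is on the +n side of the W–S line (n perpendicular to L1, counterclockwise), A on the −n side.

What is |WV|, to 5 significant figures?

65.566

The slot axis is L1's direction at 69.7°, so u = (cos 69.7°, sin 69.7°) = (0.34694, 0.93789) and n = (−sin 69.7°, cos 69.7°) = (-0.93789, 0.34694). W is at the origin and S lies 61.4 along u from W, so S = 61.4·u = (21.302, 57.586). Tangency of A1 to both parallel lines with radius 23.0 puts B and A at W ± 23.0·n: B = (-21.571, 7.9795), A = (21.571, -7.9795). Equal radii place U and V the same way about S: U = S + 23.0·n = (-0.26960, 65.566), V = S − 23.0·n = (42.873, 49.607). Then |WV| = |V − W| = 65.566.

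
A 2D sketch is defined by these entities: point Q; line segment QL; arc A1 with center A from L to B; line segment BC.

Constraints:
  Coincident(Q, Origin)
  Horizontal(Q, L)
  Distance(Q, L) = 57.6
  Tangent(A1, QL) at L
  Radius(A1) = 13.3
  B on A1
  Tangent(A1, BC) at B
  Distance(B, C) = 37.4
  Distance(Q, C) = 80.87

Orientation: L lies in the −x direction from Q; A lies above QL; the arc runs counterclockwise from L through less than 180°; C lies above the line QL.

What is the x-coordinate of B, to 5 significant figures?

-45.529

Checks: Q = (0.00, 0.00) ✓; |AB| = 13.30 ✓; ∠(AB, BC) = 90.00° ✓; |BC| = 37.40 ✓; |QC| = 80.87 ✓.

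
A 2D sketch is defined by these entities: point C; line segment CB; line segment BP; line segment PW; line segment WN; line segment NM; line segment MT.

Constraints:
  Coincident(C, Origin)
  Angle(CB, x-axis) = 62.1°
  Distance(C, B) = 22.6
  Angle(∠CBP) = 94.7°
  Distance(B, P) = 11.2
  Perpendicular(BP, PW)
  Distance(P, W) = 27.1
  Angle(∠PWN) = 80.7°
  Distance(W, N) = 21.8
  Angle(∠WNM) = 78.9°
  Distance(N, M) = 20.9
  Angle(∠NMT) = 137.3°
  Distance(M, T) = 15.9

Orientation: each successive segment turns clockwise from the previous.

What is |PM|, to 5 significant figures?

14.777

C is at the origin; CB runs at 62.1° with length 22.6, so B = (10.575, 19.973). ∠CBP = 94.7° gives BP at -23.200° from the x-axis; with |BP| = 11.2, P = (20.870, 15.561). BP ⟂ PW, so PW runs at -113.20°; with |PW| = 27.1, W = (10.194, -9.3476). ∠PWN = 80.7° gives WN at 147.50° from the x-axis; with |WN| = 21.8, N = (-8.1922, 2.3655). ∠WNM = 78.9° gives NM at 46.400° from the x-axis; with |NM| = 20.9, M = (6.2208, 17.501). Then |PM| = |M − P| = 14.777.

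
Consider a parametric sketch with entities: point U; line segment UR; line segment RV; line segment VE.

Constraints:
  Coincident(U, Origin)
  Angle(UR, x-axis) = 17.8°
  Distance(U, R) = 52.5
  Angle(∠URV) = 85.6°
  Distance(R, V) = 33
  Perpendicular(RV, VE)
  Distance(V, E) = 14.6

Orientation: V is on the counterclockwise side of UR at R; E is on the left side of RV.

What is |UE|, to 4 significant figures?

47.58

∠URV = 85.6°, so RV runs at 17.8° + (180° − 85.6°) = 112.2° from the x-axis; with |RV| = 33.0, V = R + 33.0·(cos 112.2°, sin 112.2°) = (37.52, 46.60). RV ⟂ VE; with |VE| = 14.6 on the left of RV, E = V + 14.6·(-0.9259, -0.3778) = (24.00, 41.09). Then |UE| = |E − U| = 47.58.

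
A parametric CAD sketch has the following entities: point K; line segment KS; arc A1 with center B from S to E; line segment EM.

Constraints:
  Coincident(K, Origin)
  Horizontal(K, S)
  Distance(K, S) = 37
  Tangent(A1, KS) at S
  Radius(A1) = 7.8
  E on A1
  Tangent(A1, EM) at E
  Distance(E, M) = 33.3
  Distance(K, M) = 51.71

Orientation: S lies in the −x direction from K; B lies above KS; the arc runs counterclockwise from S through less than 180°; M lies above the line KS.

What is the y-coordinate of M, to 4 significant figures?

41.45

K is at the origin; K and S share the same y with |KS| = 37.0 and S on the −x side, so S = (-37.00, 0.000). The tangent condition forces BS to be normal to KS, so B = S + (0, 7.8) = (-37.00, 7.800). Since BE ⟂ EM (tangency), |BM| = √(7.8² + 33.3²) = 34.20 regardless of where E sits on A1. So M lies on both circle(K, 51.71) and circle(B, 34.20); the above-KS intersection is M = (-30.91, 41.45). E is the foot of the tangent from M: E = (-29.21, 8.198).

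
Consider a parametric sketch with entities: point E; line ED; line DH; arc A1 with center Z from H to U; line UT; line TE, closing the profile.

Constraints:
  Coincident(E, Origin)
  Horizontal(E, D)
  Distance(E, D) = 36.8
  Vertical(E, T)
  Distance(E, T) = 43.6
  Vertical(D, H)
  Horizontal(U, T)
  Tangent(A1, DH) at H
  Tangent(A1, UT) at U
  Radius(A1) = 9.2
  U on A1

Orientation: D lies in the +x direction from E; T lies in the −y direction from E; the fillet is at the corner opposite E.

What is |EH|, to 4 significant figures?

50.37

E is at the origin; ED is horizontal with |ED| = 36.8 and D on the +x side, so D = (36.80, 0.000). ET is vertical with |ET| = 43.6 and T on the −y side, so T = (0.000, -43.60). The virtual corner opposite E is at (36.80, -43.60). Tangency of A1 to DH means the radius ZH is perpendicular to DH and tangency of A1 to UT means the radius ZU is perpendicular to UT, with radius 9.2, so the center Z sits 9.2 in from both sides at Z = (27.60, -34.40). That places the tangent points at H = (36.80, -34.40) on DH and U = (27.60, -43.60) on UT. Then |EH| = |H − E| = 50.37.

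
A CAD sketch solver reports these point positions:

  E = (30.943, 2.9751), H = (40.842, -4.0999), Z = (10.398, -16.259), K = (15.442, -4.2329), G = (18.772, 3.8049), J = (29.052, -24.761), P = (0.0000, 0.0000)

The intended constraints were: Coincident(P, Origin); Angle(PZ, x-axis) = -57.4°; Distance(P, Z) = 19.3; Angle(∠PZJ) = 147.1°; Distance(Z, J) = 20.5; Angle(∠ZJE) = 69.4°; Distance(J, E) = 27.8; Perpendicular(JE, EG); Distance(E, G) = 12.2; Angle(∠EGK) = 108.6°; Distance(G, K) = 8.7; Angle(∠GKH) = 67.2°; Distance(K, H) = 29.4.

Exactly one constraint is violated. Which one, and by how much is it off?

Distance(K, H) = 29.4 — off by 4.00.

P = (0.00, 0.00) ✓; PZ at -57.40° ✓; |PZ| = 19.30 ✓; ∠PZJ = 147.1° ✓; |ZJ| = 20.50 ✓; ∠ZJE = 69.40° ✓; |JE| = 27.80 ✓; ∠(JE, EG) = 90.00° ✓; |EG| = 12.20 ✓; ∠EGK = 108.6° ✓; |GK| = 8.700 ✓; ∠GKH = 67.20° ✓; |KH| = 25.40 ✗.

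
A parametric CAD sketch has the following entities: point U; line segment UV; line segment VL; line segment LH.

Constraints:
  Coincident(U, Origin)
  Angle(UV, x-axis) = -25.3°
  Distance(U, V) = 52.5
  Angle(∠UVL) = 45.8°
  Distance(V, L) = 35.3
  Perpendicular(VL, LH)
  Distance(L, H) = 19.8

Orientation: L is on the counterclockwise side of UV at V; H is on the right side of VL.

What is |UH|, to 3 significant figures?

57.5

U is at the origin; UV runs at -25.3° with length 52.5, so V = 52.5·(cos -25.3°, sin -25.3°) = (47.5, -22.4). ∠UVL = 45.8°, so VL runs at -25.3° + (180° − 45.8°) = 109° from the x-axis; with |VL| = 35.3, L = V + 35.3·(cos 109°, sin 109°) = (36.0, 11.0). VL is perpendicular to LH; with |LH| = 19.8 on the right of VL, H = L + 19.8·(0.946, 0.324) = (54.8, 17.4). Then |UH| = |H − U| = 57.5.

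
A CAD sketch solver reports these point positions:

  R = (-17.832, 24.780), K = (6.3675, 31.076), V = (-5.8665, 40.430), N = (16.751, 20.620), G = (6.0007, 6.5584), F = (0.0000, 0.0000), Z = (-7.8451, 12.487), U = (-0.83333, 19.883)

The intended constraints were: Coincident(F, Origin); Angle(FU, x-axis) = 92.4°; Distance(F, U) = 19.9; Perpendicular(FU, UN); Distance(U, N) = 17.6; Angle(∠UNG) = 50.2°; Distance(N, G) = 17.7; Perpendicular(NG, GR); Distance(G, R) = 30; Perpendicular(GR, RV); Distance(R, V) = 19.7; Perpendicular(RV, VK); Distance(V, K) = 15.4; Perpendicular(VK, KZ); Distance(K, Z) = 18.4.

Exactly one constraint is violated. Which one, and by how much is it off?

Distance(K, Z) = 18.4 — off by 5.00.

F = (0.00, 0.00) ✓; FU at 92.40° ✓; |FU| = 19.90 ✓; ∠(FU, UN) = 90.00° ✓; |UN| = 17.60 ✓; ∠UNG = 50.20° ✓; |NG| = 17.70 ✓; ∠(NG, GR) = 90.00° ✓; |GR| = 30.00 ✓; ∠(GR, RV) = 90.00° ✓; |RV| = 19.70 ✓; ∠(RV, VK) = 90.00° ✓; |VK| = 15.40 ✓; ∠(VK, KZ) = 90.00° ✓; |KZ| = 23.40 ✗.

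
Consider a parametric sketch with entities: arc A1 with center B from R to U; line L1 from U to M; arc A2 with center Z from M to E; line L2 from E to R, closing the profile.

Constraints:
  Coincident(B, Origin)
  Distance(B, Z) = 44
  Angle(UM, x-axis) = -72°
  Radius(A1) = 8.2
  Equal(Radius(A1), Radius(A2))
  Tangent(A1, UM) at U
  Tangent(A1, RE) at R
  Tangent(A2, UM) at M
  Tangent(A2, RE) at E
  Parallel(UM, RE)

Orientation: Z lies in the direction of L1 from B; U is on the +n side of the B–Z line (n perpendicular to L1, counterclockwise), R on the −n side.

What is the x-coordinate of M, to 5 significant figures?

21.395

The slot axis is L1's direction at -72.0°, so u = (cos -72.0°, sin -72.0°) = (0.30902, -0.95106) and n = (−sin -72.0°, cos -72.0°) = (0.95106, 0.30902). B is at the origin and Z lies 44.0 along u from B, so Z = 44.0·u = (13.597, -41.846). Tangency of A1 to both parallel lines with radius 8.2 puts U and R at B ± 8.2·n: U = (7.7987, 2.5339), R = (-7.7987, -2.5339). Equal radii place M and E the same way about Z: M = Z + 8.2·n = (21.395, -39.313), E = Z − 8.2·n = (5.7981, -44.380). So M.x = 21.395.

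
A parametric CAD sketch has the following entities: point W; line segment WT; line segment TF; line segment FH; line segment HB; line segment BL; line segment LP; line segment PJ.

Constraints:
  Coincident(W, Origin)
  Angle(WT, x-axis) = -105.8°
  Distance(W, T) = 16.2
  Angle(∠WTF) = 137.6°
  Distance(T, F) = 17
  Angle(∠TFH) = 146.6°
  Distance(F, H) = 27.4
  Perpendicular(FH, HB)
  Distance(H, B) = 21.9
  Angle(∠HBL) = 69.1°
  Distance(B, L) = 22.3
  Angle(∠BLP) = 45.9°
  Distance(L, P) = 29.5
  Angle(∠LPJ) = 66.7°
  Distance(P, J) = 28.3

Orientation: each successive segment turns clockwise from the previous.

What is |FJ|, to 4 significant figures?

45.30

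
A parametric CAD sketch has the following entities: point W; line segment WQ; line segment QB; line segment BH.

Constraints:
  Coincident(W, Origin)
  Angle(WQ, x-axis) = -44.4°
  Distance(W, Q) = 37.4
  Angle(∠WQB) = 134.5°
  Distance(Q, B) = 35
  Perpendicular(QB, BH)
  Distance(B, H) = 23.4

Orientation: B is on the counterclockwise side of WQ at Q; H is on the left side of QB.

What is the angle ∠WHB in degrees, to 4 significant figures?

93.06°

W is at the origin; WQ runs at -44.4° with length 37.4, so Q = 37.4·(cos -44.4°, sin -44.4°) = (26.72, -26.17). ∠WQB = 134.5°, so QB runs at -44.4° + (180° − 134.5°) = 1.100° from the x-axis; with |QB| = 35.0, B = Q + 35.0·(cos 1.100°, sin 1.100°) = (61.71, -25.50). The perpendicularity gives BH at right angles to QB; with |BH| = 23.4 on the left of QB, H = B + 23.4·(-0.01920, 0.9998) = (61.27, -2.100). Then cos ∠WHB = HW·HB / (|HW||HB|), giving 93.06°.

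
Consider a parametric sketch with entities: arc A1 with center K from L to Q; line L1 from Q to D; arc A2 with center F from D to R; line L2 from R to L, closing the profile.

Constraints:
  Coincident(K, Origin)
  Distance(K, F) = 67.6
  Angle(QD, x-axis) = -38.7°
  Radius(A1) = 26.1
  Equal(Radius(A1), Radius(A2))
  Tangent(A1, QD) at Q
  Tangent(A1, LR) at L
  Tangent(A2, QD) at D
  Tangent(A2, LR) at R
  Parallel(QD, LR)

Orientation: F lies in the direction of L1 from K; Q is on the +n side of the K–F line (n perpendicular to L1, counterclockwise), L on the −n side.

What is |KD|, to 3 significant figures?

72.5

The slot axis is L1's direction at -38.7°, so u = (cos -38.7°, sin -38.7°) = (0.780, -0.625) and n = (−sin -38.7°, cos -38.7°) = (0.625, 0.780). K is at the origin and F lies 67.6 along u from K, so F = 67.6·u = (52.8, -42.3). Tangency of A1 to both parallel lines with radius 26.1 puts Q and L at K ± 26.1·n: Q = (16.3, 20.4), L = (-16.3, -20.4). Equal radii place D and R the same way about F: D = F + 26.1·n = (69.1, -21.9), R = F − 26.1·n = (36.4, -62.6). Then |KD| = |D − K| = 72.5.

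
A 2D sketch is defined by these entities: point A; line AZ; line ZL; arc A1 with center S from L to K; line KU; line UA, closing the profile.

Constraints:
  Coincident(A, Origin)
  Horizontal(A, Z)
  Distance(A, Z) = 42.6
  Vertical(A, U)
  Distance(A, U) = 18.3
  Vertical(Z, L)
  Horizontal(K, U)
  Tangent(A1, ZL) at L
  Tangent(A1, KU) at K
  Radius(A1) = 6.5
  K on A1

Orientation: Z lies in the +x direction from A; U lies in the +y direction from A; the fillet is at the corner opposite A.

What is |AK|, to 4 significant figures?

40.47

A is at the origin; A and Z share the same y with |AZ| = 42.6 and Z on the +x side, so Z = (42.60, 0.000). AU is vertical with |AU| = 18.3 and U on the +y side, so U = (0.000, 18.30). The virtual corner opposite A is at (42.60, 18.30). Tangency of A1 to ZL means the radius SL is perpendicular to ZL and tangency of A1 to KU means the radius SK is perpendicular to KU, with radius 6.5, so the center S sits 6.5 in from both sides at S = (36.10, 11.80). That places the tangent points at L = (42.60, 11.80) on ZL and K = (36.10, 18.30) on KU. Then |AK| = |K − A| = 40.47.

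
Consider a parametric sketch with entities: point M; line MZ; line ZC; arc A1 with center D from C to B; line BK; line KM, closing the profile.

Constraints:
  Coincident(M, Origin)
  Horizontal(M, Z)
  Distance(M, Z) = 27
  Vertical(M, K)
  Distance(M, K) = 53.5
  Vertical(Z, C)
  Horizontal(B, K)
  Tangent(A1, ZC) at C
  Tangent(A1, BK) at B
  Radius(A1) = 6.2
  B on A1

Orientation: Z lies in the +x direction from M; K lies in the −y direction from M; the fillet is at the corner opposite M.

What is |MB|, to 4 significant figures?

57.40

The virtual corner opposite M is at (27.00, -53.50). A1 meets ZC tangentially, so DC is at right angles to ZC and tangency of A1 to BK means the radius DB is perpendicular to BK, with radius 6.2, so the center D sits 6.2 in from both sides at D = (20.80, -47.30). That places the tangent points at C = (27.00, -47.30) on ZC and B = (20.80, -53.50) on BK. Then |MB| = |B − M| = 57.40.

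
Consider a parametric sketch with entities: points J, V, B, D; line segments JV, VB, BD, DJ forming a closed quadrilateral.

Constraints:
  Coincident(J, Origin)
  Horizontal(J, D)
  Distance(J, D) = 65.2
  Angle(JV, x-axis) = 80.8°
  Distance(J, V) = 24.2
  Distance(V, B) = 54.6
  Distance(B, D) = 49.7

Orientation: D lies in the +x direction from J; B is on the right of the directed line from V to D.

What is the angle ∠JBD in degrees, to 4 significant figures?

98.01°

Checks: |VB| = 54.60 ✓; |BD| = 49.70 ✓.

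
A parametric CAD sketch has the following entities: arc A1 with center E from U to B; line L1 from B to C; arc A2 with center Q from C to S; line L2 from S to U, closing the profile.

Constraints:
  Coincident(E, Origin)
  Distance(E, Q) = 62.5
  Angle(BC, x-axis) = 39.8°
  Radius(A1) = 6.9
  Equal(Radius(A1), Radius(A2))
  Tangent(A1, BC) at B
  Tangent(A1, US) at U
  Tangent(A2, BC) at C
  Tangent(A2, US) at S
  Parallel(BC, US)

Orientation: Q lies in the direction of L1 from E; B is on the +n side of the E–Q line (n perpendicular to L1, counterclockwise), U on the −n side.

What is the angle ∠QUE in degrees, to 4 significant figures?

83.70°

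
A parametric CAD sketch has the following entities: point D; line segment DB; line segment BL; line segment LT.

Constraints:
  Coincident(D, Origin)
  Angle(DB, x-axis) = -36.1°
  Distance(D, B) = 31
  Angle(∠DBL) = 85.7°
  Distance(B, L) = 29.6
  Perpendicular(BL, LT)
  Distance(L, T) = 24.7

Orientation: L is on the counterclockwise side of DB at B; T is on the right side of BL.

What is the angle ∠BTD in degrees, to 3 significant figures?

24.0°

D is at the origin; DB runs at -36.1° with length 31.0, so B = 31.0·(cos -36.1°, sin -36.1°) = (25.0, -18.3). ∠DBL = 85.7°, so BL runs at -36.1° + (180° − 85.7°) = 58.2° from the x-axis; with |BL| = 29.6, L = B + 29.6·(cos 58.2°, sin 58.2°) = (40.6, 6.89). The perpendicularity gives LT at right angles to BL; with |LT| = 24.7 on the right of BL, T = L + 24.7·(0.850, -0.527) = (61.6, -6.12). Then cos ∠BTD = TB·TD / (|TB||TD|), giving 24.0°.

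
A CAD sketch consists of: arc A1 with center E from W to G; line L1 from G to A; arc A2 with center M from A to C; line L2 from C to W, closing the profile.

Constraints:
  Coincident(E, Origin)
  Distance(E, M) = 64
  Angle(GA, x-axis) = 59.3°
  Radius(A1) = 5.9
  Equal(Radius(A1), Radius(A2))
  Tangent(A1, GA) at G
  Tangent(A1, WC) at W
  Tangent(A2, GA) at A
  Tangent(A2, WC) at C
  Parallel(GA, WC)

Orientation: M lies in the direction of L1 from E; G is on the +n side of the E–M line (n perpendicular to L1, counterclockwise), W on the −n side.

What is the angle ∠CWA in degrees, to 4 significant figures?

10.45°

The slot axis is L1's direction at 59.3°, so u = (cos 59.3°, sin 59.3°) = (0.5105, 0.8599) and n = (−sin 59.3°, cos 59.3°) = (-0.8599, 0.5105). E is at the origin and M lies 64.0 along u from E, so M = 64.0·u = (32.67, 55.03). Tangency of A1 to both parallel lines with radius 5.9 puts G and W at E ± 5.9·n: G = (-5.073, 3.012), W = (5.073, -3.012). Equal radii place A and C the same way about M: A = M + 5.9·n = (27.60, 58.04), C = M − 5.9·n = (37.75, 52.02). Then cos ∠CWA = WC·WA / (|WC||WA|), giving 10.45°.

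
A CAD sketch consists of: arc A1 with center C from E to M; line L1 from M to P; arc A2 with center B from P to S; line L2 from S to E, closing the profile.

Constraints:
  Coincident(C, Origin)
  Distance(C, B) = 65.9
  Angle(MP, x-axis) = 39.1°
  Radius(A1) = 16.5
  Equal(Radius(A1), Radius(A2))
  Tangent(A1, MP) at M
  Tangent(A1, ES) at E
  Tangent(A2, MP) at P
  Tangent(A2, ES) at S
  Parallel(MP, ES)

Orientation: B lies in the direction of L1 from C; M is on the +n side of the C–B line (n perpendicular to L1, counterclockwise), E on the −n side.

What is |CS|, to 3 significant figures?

67.9

The slot axis is L1's direction at 39.1°, so u = (cos 39.1°, sin 39.1°) = (0.776, 0.631) and n = (−sin 39.1°, cos 39.1°) = (-0.631, 0.776). C is at the origin and B lies 65.9 along u from C, so B = 65.9·u = (51.1, 41.6). Tangency of A1 to both parallel lines with radius 16.5 puts M and E at C ± 16.5·n: M = (-10.4, 12.8), E = (10.4, -12.8). Equal radii place P and S the same way about B: P = B + 16.5·n = (40.7, 54.4), S = B − 16.5·n = (61.5, 28.8). Then |CS| = |S − C| = 67.9.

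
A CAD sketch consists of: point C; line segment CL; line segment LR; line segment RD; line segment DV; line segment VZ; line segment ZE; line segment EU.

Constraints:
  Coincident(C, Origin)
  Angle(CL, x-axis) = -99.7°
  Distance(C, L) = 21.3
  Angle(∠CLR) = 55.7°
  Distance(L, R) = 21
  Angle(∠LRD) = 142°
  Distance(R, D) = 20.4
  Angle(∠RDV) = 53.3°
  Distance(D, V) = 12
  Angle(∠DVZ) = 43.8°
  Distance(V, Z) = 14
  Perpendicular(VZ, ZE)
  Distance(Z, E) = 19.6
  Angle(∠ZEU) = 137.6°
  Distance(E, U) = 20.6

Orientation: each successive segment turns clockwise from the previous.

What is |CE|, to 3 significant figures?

37.7

∠DVZ = 43.8° gives VZ at -165° from the x-axis; with |VZ| = 14.0, Z = (-24.5, 4.38). VZ ⟂ ZE, so ZE runs at 105°; with |ZE| = 19.6, E = (-29.6, 23.3). Then |CE| = |E − C| = 37.7.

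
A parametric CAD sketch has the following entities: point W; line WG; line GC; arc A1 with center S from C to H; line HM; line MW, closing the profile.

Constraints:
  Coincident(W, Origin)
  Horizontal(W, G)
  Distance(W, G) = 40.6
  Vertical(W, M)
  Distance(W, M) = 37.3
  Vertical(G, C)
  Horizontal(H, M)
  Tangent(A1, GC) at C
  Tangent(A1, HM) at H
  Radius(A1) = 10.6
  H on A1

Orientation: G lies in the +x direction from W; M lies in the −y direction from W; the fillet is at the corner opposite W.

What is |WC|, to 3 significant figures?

48.6

The virtual corner opposite W is at (40.6, -37.3). A1 meets GC tangentially, so SC is at right angles to GC and tangency of A1 to HM means the radius SH is perpendicular to HM, with radius 10.6, so the center S sits 10.6 in from both sides at S = (30.0, -26.7). That places the tangent points at C = (40.6, -26.7) on GC and H = (30.0, -37.3) on HM. Then |WC| = |C − W| = 48.6.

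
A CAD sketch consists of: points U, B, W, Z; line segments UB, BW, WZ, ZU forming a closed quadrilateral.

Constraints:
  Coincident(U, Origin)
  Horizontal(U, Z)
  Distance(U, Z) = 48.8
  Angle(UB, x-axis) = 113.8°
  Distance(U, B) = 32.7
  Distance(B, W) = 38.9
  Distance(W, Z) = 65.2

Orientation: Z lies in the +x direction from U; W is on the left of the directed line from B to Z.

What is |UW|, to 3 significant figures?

58.2

Checks: |BW| = 38.90 ✓; |WZ| = 65.20 ✓.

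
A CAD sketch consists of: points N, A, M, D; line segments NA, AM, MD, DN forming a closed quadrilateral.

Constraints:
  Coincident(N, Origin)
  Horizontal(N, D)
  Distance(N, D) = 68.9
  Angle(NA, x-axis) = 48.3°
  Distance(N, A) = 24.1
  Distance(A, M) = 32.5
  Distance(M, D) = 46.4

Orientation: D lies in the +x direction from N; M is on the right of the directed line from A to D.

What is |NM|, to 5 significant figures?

27.898

Checks: |AM| = 32.50 ✓; |MD| = 46.40 ✓.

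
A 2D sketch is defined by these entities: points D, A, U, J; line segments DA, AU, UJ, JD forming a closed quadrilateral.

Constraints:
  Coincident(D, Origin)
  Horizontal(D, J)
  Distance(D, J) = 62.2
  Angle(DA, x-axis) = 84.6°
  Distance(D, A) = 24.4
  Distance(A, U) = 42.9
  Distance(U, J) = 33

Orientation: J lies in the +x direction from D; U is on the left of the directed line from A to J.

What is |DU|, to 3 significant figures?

53.1

D is at the origin; D and J share the same y with |DJ| = 62.2 and J in +x, so J = (62.2, 0). DA runs at 84.6° with |DA| = 24.4, so A = (2.30, 24.3). U is determined by |AU| = 42.9 and |UJ| = 33.0 together: it lies at the intersection of circle(A, 42.9) and circle(J, 33.0). With |AJ| = 64.6, the foot of the radical line on AJ is 38.1 from A and the perpendicular offset is √(42.9² − 38.1²) = 19.7. Taking the left-of-AJ solution: U = (45.0, 28.2).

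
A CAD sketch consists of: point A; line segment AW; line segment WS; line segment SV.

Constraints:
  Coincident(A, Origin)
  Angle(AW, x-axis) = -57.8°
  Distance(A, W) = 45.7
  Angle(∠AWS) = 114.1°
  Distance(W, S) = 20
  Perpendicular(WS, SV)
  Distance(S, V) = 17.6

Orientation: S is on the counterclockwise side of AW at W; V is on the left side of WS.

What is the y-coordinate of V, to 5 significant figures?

-18.429

∠AWS = 114.1°, so WS runs at -57.8° + (180° − 114.1°) = 8.1000° from the x-axis; with |WS| = 20.0, S = W + 20.0·(cos 8.1000°, sin 8.1000°) = (44.153, -35.853). WS is perpendicular to SV; with |SV| = 17.6 on the left of WS, V = S + 17.6·(-0.14090, 0.99002) = (41.673, -18.429). So V.y = -18.429.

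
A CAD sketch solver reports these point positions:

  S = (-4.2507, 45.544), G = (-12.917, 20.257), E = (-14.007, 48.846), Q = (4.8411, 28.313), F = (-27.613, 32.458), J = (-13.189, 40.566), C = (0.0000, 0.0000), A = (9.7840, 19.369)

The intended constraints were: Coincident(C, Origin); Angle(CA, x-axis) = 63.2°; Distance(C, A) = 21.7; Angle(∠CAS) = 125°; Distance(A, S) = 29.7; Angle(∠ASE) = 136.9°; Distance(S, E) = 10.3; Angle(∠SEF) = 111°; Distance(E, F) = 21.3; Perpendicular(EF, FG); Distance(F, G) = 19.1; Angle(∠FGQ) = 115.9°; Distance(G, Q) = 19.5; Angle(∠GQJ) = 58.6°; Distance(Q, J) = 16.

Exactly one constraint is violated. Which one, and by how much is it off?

Distance(Q, J) = 16 — off by 5.80.

C = (0.00, 0.00) ✓; CA at 63.20° ✓; |CA| = 21.70 ✓; ∠CAS = 125.0° ✓; |AS| = 29.70 ✓; ∠ASE = 136.9° ✓; |SE| = 10.30 ✓; ∠SEF = 111.0° ✓; |EF| = 21.30 ✓; ∠(EF, FG) = 90.00° ✓; |FG| = 19.10 ✓; ∠FGQ = 115.9° ✓; |GQ| = 19.50 ✓; ∠GQJ = 58.60° ✓; |QJ| = 21.80 ✗.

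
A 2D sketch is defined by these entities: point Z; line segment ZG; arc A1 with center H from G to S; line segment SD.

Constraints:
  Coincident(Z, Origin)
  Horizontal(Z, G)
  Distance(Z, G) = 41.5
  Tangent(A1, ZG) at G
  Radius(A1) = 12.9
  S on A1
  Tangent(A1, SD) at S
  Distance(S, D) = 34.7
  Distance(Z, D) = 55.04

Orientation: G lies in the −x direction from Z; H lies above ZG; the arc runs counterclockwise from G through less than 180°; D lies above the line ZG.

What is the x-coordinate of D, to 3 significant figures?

-28.0

Checks: |ZG| = 41.50 ✓; |HS| = 12.90 ✓; ∠(HS, SD) = 90.00° ✓; |SD| = 34.70 ✓; |ZD| = 55.04 ✓.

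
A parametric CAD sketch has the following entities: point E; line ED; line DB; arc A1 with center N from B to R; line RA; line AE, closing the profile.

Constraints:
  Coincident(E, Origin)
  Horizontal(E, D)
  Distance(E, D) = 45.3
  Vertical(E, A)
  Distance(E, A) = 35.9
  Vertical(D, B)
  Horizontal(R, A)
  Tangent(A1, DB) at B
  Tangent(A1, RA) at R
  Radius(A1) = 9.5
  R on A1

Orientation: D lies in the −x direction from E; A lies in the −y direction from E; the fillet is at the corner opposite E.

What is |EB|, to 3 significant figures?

52.4

E is at the origin; ED is horizontal with |ED| = 45.3 and D on the −x side, so D = (-45.3, 0.00). EA is vertical with |EA| = 35.9 and A on the −y side, so A = (0.00, -35.9). The virtual corner opposite E is at (-45.3, -35.9). The tangent condition forces NB to be normal to DB and since A1 is tangent to RA there, NR ⟂ RA, with radius 9.5, so the center N sits 9.5 in from both sides at N = (-35.8, -26.4). That places the tangent points at B = (-45.3, -26.4) on DB and R = (-35.8, -35.9) on RA. Then |EB| = |B − E| = 52.4.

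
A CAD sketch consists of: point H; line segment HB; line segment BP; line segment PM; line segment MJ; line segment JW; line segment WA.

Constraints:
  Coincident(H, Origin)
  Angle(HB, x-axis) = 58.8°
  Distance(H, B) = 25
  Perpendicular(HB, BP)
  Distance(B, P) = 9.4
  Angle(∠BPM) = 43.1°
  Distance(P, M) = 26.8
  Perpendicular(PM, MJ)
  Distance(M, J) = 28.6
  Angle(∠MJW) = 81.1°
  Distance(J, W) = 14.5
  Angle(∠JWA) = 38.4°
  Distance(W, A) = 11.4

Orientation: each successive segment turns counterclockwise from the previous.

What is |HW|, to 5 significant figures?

39.874

PM is perpendicular to MJ, so MJ runs at 15.700°; with |MJ| = 28.6, J = (39.695, 8.1926). ∠MJW = 81.1° gives JW at 114.60° from the x-axis; with |JW| = 14.5, W = (33.659, 21.377). Then |HW| = |W − H| = 39.874.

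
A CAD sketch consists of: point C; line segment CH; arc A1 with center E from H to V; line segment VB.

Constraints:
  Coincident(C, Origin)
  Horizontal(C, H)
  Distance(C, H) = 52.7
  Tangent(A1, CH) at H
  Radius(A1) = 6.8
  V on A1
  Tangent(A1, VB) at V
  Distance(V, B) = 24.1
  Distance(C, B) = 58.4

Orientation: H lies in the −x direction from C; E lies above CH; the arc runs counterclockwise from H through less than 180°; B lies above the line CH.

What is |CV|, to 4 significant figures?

46.60

Checks: |EV| = 6.800 ✓; ∠(EV, VB) = 90.00° ✓; |VB| = 24.10 ✓; |CB| = 58.40 ✓.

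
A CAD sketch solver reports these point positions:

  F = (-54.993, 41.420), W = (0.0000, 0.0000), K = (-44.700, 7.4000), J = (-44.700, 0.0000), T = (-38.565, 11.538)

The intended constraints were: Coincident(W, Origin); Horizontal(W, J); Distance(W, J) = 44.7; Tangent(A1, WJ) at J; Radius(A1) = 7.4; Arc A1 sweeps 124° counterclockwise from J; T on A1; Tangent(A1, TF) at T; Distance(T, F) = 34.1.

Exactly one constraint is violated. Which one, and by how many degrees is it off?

Tangent(A1, TF) at T — off by 5.20°.

W = (0.00, 0.00) ✓; W.y = 0.00, J.y = 0.00 ✓; |WJ| = 44.70 ✓; ∠(KJ, JW) = 90.00° ✓; |KJ| = 7.400 ✓; bearing(K→T) − bearing(K→J) = 124.0° ✓; |KT| = 7.400 ✓; ∠(KT, TF) = 95.20° ✗; |TF| = 34.10 ✓.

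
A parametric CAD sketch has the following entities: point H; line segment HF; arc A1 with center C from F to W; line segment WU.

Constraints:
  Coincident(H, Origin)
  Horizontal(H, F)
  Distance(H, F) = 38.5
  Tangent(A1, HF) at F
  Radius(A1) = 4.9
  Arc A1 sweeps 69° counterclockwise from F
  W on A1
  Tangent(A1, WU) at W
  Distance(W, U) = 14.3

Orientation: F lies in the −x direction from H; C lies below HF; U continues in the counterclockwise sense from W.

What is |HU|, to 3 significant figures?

50.9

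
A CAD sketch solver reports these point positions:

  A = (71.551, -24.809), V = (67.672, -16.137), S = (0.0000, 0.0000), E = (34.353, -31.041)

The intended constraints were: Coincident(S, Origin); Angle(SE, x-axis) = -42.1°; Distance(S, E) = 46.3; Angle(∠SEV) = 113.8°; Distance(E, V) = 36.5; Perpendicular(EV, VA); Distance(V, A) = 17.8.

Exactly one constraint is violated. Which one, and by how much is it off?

Distance(V, A) = 17.8 — off by 8.30.

S = (0.00, 0.00) ✓; SE at -42.10° ✓; |SE| = 46.30 ✓; ∠SEV = 113.8° ✓; |EV| = 36.50 ✓; ∠(EV, VA) = 90.00° ✓; |VA| = 9.500 ✗.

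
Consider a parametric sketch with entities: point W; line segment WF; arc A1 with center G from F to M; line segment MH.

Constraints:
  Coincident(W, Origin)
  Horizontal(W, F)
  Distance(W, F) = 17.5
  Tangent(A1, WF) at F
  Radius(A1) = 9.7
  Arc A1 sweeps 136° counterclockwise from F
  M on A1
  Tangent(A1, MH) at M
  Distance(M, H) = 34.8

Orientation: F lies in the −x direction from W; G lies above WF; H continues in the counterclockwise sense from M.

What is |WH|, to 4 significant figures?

54.32

On A1, F sits at bearing -90° from G; a 136° counterclockwise sweep puts M at bearing 46°, so M = G + 9.7·(cos 46°, sin 46°) = (-10.76, 16.68). A1 meets MH tangentially, so GM is at right angles to MH, so MH runs along (−sin 46°, cos 46°); with |MH| = 34.8, H = (-35.79, 40.85). Then |WH| = |H − W| = 54.32.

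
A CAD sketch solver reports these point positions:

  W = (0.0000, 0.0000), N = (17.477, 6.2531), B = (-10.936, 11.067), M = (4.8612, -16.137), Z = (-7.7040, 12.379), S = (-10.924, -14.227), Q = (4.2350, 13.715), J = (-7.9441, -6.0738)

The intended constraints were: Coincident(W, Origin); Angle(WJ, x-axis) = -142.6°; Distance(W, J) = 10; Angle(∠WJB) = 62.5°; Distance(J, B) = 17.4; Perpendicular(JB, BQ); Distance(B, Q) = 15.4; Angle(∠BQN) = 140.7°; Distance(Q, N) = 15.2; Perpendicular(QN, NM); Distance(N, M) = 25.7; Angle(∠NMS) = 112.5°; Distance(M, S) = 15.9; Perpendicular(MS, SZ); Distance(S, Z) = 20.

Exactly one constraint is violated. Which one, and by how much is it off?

Distance(S, Z) = 20 — off by 6.80.

W = (0.00, 0.00) ✓; WJ at -142.6° ✓; |WJ| = 10.00 ✓; ∠WJB = 62.50° ✓; |JB| = 17.40 ✓; ∠(JB, BQ) = 90.00° ✓; |BQ| = 15.40 ✓; ∠BQN = 140.7° ✓; |QN| = 15.20 ✓; ∠(QN, NM) = 90.00° ✓; |NM| = 25.70 ✓; ∠NMS = 112.5° ✓; |MS| = 15.90 ✓; ∠(MS, SZ) = 90.00° ✓; |SZ| = 26.80 ✗.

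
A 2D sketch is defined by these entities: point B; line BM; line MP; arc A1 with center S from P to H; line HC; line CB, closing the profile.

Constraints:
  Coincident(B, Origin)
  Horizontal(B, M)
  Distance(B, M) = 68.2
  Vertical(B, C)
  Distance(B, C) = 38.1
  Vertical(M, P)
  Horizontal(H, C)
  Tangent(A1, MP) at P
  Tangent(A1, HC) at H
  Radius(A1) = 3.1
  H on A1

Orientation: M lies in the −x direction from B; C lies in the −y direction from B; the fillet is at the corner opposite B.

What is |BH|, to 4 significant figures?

75.43

B is at the origin; B and M share the same y with |BM| = 68.2 and M on the −x side, so M = (-68.20, 0.000). BC is vertical with |BC| = 38.1 and C on the −y side, so C = (0.000, -38.10). The virtual corner opposite B is at (-68.20, -38.10). Tangency of A1 to MP means the radius SP is perpendicular to MP and A1 meets HC tangentially, so SH is at right angles to HC, with radius 3.1, so the center S sits 3.1 in from both sides at S = (-65.10, -35.00). That places the tangent points at P = (-68.20, -35.00) on MP and H = (-65.10, -38.10) on HC. Then |BH| = |H − B| = 75.43.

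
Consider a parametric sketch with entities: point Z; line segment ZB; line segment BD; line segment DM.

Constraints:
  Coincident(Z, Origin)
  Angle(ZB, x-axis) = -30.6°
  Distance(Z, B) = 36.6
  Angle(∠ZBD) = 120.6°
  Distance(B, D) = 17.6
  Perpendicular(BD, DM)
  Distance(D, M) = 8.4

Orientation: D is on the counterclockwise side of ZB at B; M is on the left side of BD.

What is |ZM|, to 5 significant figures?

42.970

Z is at the origin; ZB runs at -30.6° with length 36.6, so B = 36.6·(cos -30.6°, sin -30.6°) = (31.503, -18.631). ∠ZBD = 120.6°, so BD runs at -30.6° + (180° − 120.6°) = 28.800° from the x-axis; with |BD| = 17.6, D = B + 17.6·(cos 28.800°, sin 28.800°) = (46.926, -10.152). The perpendicularity gives DM at right angles to BD; with |DM| = 8.4 on the left of BD, M = D + 8.4·(-0.48175, 0.87631) = (42.879, -2.7911). Then |ZM| = |M − Z| = 42.970.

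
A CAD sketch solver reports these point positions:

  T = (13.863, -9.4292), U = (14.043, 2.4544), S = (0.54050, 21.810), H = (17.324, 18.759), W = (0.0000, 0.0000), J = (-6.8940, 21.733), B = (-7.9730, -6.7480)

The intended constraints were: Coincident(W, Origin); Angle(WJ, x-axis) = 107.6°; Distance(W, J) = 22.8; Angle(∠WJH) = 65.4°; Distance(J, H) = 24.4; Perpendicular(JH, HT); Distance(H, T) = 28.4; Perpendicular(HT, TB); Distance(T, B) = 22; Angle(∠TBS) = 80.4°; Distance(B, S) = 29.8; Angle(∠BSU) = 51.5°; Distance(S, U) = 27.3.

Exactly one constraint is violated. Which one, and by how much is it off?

Distance(S, U) = 27.3 — off by 3.70.

W = (0.00, 0.00) ✓; WJ at 107.6° ✓; |WJ| = 22.80 ✓; ∠WJH = 65.40° ✓; |JH| = 24.40 ✓; ∠(JH, HT) = 90.00° ✓; |HT| = 28.40 ✓; ∠(HT, TB) = 90.00° ✓; |TB| = 22.00 ✓; ∠TBS = 80.40° ✓; |BS| = 29.80 ✓; ∠BSU = 51.50° ✓; |SU| = 23.60 ✗.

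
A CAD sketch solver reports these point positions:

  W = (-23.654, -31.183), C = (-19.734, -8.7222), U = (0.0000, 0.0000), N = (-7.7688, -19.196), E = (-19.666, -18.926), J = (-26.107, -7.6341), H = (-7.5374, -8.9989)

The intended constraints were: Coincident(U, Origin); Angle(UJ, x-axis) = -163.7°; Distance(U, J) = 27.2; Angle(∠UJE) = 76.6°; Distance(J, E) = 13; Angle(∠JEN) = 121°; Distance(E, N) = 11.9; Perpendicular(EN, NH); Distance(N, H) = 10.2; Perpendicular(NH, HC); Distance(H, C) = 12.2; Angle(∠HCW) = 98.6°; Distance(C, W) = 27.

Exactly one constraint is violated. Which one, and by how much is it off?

Distance(C, W) = 27 — off by 4.20.

U = (0.00, 0.00) ✓; UJ at -163.7° ✓; |UJ| = 27.20 ✓; ∠UJE = 76.60° ✓; |JE| = 13.00 ✓; ∠JEN = 121.0° ✓; |EN| = 11.90 ✓; ∠(EN, NH) = 90.00° ✓; |NH| = 10.20 ✓; ∠(NH, HC) = 90.00° ✓; |HC| = 12.20 ✓; ∠HCW = 98.60° ✓; |CW| = 22.80 ✗.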